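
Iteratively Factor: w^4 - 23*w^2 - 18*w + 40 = (w - 5)*(w^3 + 5*w^2 + 2*w - 8) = (w - 5)*(w + 4)*(w^2 + w - 2) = (w - 5)*(w - 1)*(w + 4)*(w + 2)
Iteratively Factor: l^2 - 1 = (l - 1)*(l + 1)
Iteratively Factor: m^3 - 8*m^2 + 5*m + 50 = (m + 2)*(m^2 - 10*m + 25) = (m - 5)*(m + 2)*(m - 5)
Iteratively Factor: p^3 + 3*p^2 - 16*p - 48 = (p + 3)*(p^2 - 16) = (p - 4)*(p + 3)*(p + 4)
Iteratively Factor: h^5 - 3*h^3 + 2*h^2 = (h - 1)*(h^4 + h^3 - 2*h^2) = h*(h - 1)*(h^3 + h^2 - 2*h) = h*(h - 1)*(h + 2)*(h^2 - h) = h*(h - 1)^2*(h + 2)*(h)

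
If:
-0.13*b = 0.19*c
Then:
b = -1.46153846153846*c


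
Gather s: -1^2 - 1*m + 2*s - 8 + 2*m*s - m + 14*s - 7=-2*m + s*(2*m + 16) - 16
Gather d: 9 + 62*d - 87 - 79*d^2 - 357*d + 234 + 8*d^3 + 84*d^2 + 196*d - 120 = 8*d^3 + 5*d^2 - 99*d + 36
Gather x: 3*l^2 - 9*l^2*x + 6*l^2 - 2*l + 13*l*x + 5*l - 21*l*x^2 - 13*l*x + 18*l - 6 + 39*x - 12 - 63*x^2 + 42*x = 9*l^2 + 21*l + x^2*(-21*l - 63) + x*(81 - 9*l^2) - 18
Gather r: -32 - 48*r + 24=-48*r - 8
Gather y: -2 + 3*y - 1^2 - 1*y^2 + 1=-y^2 + 3*y - 2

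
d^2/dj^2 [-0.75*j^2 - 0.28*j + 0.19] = -1.50000000000000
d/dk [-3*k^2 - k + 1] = -6*k - 1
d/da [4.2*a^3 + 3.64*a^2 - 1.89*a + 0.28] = 12.6*a^2 + 7.28*a - 1.89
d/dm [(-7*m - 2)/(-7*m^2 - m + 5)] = (49*m^2 + 7*m - (7*m + 2)*(14*m + 1) - 35)/(7*m^2 + m - 5)^2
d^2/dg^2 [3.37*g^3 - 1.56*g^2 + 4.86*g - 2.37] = 20.22*g - 3.12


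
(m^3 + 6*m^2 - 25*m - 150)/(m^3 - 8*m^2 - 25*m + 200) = (m + 6)/(m - 8)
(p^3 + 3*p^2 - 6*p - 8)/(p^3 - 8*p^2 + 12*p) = (p^2 + 5*p + 4)/(p*(p - 6))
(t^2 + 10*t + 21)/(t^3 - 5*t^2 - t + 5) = (t^2 + 10*t + 21)/(t^3 - 5*t^2 - t + 5)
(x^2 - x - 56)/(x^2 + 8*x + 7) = (x - 8)/(x + 1)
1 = 1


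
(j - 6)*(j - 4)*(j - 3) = j^3 - 13*j^2 + 54*j - 72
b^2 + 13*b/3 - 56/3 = (b - 8/3)*(b + 7)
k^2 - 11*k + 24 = (k - 8)*(k - 3)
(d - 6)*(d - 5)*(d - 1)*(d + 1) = d^4 - 11*d^3 + 29*d^2 + 11*d - 30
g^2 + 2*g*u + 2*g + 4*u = (g + 2)*(g + 2*u)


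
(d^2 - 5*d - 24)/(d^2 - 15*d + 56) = (d + 3)/(d - 7)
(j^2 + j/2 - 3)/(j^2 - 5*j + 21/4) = 2*(j + 2)/(2*j - 7)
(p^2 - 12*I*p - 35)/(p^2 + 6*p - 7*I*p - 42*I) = (p - 5*I)/(p + 6)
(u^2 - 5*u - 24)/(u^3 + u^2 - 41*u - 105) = (u - 8)/(u^2 - 2*u - 35)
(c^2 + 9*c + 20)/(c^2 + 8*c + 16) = (c + 5)/(c + 4)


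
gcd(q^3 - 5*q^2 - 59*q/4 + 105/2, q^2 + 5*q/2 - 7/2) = q + 7/2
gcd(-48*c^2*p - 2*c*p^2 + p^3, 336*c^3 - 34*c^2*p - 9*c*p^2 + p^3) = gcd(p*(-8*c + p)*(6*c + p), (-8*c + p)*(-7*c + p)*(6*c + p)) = -48*c^2 - 2*c*p + p^2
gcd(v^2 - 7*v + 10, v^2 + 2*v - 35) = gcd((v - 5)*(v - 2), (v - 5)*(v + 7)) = v - 5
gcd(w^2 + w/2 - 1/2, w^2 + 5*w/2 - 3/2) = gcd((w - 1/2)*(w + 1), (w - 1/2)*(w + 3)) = w - 1/2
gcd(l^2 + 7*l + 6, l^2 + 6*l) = l + 6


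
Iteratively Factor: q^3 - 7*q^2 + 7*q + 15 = (q - 5)*(q^2 - 2*q - 3) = (q - 5)*(q - 3)*(q + 1)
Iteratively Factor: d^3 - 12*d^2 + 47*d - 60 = (d - 4)*(d^2 - 8*d + 15) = (d - 4)*(d - 3)*(d - 5)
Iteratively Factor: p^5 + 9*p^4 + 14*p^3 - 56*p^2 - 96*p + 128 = (p - 1)*(p^4 + 10*p^3 + 24*p^2 - 32*p - 128) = (p - 2)*(p - 1)*(p^3 + 12*p^2 + 48*p + 64) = (p - 2)*(p - 1)*(p + 4)*(p^2 + 8*p + 16) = (p - 2)*(p - 1)*(p + 4)^2*(p + 4)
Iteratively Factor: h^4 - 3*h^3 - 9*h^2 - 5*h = (h + 1)*(h^3 - 4*h^2 - 5*h) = h*(h + 1)*(h^2 - 4*h - 5) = h*(h - 5)*(h + 1)*(h + 1)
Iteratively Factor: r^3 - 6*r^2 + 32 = (r + 2)*(r^2 - 8*r + 16) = (r - 4)*(r + 2)*(r - 4)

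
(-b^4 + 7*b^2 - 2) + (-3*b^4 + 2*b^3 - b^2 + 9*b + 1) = -4*b^4 + 2*b^3 + 6*b^2 + 9*b - 1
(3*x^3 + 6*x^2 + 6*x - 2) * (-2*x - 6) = -6*x^4 - 30*x^3 - 48*x^2 - 32*x + 12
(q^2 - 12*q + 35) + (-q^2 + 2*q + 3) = 38 - 10*q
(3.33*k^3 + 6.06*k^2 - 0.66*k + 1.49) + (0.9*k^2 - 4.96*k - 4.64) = 3.33*k^3 + 6.96*k^2 - 5.62*k - 3.15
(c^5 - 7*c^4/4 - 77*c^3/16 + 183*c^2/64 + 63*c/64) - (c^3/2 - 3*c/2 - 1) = c^5 - 7*c^4/4 - 85*c^3/16 + 183*c^2/64 + 159*c/64 + 1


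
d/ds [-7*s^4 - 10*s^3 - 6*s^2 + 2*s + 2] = -28*s^3 - 30*s^2 - 12*s + 2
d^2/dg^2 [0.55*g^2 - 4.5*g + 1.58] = 1.10000000000000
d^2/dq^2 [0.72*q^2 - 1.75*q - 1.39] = 1.44000000000000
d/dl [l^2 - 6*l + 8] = 2*l - 6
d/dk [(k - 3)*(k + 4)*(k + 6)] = 3*k^2 + 14*k - 6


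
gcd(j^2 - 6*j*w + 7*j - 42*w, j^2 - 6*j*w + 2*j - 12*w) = -j + 6*w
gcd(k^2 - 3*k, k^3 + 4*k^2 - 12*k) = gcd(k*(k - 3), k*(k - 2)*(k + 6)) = k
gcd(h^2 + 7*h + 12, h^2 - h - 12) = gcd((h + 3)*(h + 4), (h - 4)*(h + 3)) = h + 3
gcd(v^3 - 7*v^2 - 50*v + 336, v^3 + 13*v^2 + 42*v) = v + 7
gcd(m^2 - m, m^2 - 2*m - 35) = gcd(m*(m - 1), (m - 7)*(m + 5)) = 1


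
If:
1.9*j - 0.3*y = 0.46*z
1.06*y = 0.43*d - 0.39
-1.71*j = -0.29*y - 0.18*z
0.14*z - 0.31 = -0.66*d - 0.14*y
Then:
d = 0.51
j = -0.03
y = -0.16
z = -0.01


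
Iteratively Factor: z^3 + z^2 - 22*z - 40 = (z + 4)*(z^2 - 3*z - 10) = (z + 2)*(z + 4)*(z - 5)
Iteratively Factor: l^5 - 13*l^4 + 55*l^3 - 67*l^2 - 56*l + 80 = (l - 5)*(l^4 - 8*l^3 + 15*l^2 + 8*l - 16) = (l - 5)*(l + 1)*(l^3 - 9*l^2 + 24*l - 16) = (l - 5)*(l - 4)*(l + 1)*(l^2 - 5*l + 4) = (l - 5)*(l - 4)^2*(l + 1)*(l - 1)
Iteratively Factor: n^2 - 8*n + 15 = (n - 3)*(n - 5)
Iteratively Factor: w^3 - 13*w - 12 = (w + 3)*(w^2 - 3*w - 4) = (w + 1)*(w + 3)*(w - 4)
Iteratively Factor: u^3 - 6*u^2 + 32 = (u + 2)*(u^2 - 8*u + 16) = (u - 4)*(u + 2)*(u - 4)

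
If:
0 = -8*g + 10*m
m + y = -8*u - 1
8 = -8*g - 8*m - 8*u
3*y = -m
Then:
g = -105/208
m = -21/52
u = -19/208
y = 7/52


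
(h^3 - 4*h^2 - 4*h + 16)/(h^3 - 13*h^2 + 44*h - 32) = (h^2 - 4)/(h^2 - 9*h + 8)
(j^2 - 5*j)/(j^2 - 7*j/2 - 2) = 2*j*(5 - j)/(-2*j^2 + 7*j + 4)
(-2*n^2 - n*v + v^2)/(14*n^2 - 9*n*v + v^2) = (n + v)/(-7*n + v)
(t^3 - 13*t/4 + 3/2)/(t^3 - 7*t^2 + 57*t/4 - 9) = (2*t^2 + 3*t - 2)/(2*t^2 - 11*t + 12)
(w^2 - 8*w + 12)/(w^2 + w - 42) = (w - 2)/(w + 7)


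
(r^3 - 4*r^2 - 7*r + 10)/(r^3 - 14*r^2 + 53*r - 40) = (r + 2)/(r - 8)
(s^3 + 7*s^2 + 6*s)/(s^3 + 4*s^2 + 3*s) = (s + 6)/(s + 3)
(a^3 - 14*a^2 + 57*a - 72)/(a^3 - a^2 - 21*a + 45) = (a - 8)/(a + 5)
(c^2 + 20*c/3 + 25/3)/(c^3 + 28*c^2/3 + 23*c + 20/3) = (3*c + 5)/(3*c^2 + 13*c + 4)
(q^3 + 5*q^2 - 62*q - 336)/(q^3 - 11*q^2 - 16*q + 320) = (q^2 + 13*q + 42)/(q^2 - 3*q - 40)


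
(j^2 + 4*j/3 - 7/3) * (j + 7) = j^3 + 25*j^2/3 + 7*j - 49/3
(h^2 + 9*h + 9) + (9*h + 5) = h^2 + 18*h + 14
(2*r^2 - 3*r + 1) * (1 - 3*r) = -6*r^3 + 11*r^2 - 6*r + 1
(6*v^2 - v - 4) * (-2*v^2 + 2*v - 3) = -12*v^4 + 14*v^3 - 12*v^2 - 5*v + 12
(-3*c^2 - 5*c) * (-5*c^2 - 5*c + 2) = 15*c^4 + 40*c^3 + 19*c^2 - 10*c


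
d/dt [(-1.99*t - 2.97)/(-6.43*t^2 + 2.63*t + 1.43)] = (-12.7957*t^2 - 38.1942*t + 4.9654)/(41.3449*t^4 - 33.8218*t^3 - 11.4729*t^2 + 7.5218*t + 2.0449)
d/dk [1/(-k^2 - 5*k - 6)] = (2*k + 5)/(k^2 + 5*k + 6)^2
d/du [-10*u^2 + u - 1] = 1 - 20*u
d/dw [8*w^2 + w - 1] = 16*w + 1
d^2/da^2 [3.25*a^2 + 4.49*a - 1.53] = 6.50000000000000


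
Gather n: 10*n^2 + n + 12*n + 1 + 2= 10*n^2 + 13*n + 3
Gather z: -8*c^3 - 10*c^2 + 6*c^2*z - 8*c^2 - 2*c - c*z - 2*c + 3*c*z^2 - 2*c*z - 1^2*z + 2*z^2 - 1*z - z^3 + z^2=-8*c^3 - 18*c^2 - 4*c - z^3 + z^2*(3*c + 3) + z*(6*c^2 - 3*c - 2)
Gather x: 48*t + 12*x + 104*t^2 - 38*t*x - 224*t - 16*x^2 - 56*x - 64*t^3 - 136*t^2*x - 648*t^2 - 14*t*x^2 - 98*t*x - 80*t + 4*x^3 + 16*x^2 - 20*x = -64*t^3 - 544*t^2 - 14*t*x^2 - 256*t + 4*x^3 + x*(-136*t^2 - 136*t - 64)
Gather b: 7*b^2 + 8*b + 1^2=7*b^2 + 8*b + 1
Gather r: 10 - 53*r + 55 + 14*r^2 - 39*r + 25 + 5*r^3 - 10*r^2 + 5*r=5*r^3 + 4*r^2 - 87*r + 90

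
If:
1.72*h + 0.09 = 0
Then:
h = -0.05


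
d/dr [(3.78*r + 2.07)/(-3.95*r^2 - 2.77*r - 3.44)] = (14.931*r^2 + 16.353*r - 7.2693)/(15.6025*r^4 + 21.883*r^3 + 34.8489*r^2 + 19.0576*r + 11.8336)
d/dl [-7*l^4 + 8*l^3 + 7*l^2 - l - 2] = -28*l^3 + 24*l^2 + 14*l - 1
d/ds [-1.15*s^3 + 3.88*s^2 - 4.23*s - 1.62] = -3.45*s^2 + 7.76*s - 4.23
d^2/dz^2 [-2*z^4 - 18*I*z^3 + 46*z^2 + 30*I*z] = -24*z^2 - 108*I*z + 92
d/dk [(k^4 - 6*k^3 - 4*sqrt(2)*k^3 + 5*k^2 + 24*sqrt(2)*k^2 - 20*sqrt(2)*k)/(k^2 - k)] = 2*k - 4*sqrt(2) - 5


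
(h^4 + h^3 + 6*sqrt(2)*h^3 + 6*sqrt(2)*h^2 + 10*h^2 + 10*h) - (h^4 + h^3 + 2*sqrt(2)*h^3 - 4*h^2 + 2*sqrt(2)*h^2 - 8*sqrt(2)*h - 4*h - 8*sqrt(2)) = 4*sqrt(2)*h^3 + 4*sqrt(2)*h^2 + 14*h^2 + 8*sqrt(2)*h + 14*h + 8*sqrt(2)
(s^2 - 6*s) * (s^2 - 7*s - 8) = s^4 - 13*s^3 + 34*s^2 + 48*s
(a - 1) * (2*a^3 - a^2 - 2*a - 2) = 2*a^4 - 3*a^3 - a^2 + 2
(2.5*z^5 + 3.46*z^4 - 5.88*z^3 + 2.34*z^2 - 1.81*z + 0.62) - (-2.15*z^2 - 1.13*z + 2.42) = 2.5*z^5 + 3.46*z^4 - 5.88*z^3 + 4.49*z^2 - 0.68*z - 1.8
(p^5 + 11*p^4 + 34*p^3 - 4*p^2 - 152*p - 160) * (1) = p^5 + 11*p^4 + 34*p^3 - 4*p^2 - 152*p - 160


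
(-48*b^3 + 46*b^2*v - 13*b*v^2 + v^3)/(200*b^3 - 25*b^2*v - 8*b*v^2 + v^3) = (6*b^2 - 5*b*v + v^2)/(-25*b^2 + v^2)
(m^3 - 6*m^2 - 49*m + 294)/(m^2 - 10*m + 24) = (m^2 - 49)/(m - 4)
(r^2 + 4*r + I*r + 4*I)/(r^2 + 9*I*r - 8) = (r + 4)/(r + 8*I)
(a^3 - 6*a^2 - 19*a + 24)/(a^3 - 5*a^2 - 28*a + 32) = (a + 3)/(a + 4)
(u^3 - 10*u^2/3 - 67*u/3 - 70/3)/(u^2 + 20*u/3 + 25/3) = (u^2 - 5*u - 14)/(u + 5)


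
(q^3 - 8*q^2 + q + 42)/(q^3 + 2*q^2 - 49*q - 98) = (q - 3)/(q + 7)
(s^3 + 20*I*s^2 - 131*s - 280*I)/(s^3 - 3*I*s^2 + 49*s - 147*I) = (s^2 + 13*I*s - 40)/(s^2 - 10*I*s - 21)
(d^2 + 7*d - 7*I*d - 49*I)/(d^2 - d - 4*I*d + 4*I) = (d^2 + 7*d - 7*I*d - 49*I)/(d^2 - d - 4*I*d + 4*I)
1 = 1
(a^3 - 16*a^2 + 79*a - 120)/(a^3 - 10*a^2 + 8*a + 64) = (a^2 - 8*a + 15)/(a^2 - 2*a - 8)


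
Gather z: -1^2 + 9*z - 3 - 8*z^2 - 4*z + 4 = -8*z^2 + 5*z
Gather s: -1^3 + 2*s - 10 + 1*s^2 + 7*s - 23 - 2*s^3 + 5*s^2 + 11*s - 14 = -2*s^3 + 6*s^2 + 20*s - 48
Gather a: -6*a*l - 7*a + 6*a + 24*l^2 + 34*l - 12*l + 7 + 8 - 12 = a*(-6*l - 1) + 24*l^2 + 22*l + 3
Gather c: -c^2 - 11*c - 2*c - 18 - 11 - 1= -c^2 - 13*c - 30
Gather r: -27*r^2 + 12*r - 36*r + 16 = -27*r^2 - 24*r + 16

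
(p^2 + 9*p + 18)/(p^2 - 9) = (p + 6)/(p - 3)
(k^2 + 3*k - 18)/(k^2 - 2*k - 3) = (k + 6)/(k + 1)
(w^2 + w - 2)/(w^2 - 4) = (w - 1)/(w - 2)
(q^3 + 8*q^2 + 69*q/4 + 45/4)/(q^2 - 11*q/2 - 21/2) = (2*q^2 + 13*q + 15)/(2*(q - 7))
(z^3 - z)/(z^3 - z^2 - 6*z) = (1 - z^2)/(-z^2 + z + 6)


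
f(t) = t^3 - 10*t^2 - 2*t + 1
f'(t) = 3*t^2 - 20*t - 2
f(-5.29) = -416.30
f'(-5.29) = 187.75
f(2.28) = -43.69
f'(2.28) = -32.00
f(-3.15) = -123.18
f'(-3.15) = 90.77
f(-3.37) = -144.10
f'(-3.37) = 99.47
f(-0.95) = -6.98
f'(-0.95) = 19.71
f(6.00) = -155.00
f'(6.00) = -14.00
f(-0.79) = -4.15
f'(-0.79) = 15.67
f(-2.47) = -70.14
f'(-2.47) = 65.70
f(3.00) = -68.00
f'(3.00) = -35.00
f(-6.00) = -563.00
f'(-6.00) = 226.00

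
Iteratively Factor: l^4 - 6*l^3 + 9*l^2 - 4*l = (l - 1)*(l^3 - 5*l^2 + 4*l) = (l - 1)^2*(l^2 - 4*l) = (l - 4)*(l - 1)^2*(l)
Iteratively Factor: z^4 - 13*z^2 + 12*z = (z - 1)*(z^3 + z^2 - 12*z) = (z - 3)*(z - 1)*(z^2 + 4*z) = (z - 3)*(z - 1)*(z + 4)*(z)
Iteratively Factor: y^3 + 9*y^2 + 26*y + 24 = (y + 2)*(y^2 + 7*y + 12) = (y + 2)*(y + 4)*(y + 3)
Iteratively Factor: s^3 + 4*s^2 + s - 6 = (s - 1)*(s^2 + 5*s + 6) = (s - 1)*(s + 3)*(s + 2)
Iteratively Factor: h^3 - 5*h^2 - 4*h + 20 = (h - 2)*(h^2 - 3*h - 10) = (h - 2)*(h + 2)*(h - 5)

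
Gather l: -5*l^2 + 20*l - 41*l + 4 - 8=-5*l^2 - 21*l - 4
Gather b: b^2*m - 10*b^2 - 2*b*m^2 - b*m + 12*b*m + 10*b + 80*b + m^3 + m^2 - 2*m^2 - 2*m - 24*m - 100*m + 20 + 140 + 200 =b^2*(m - 10) + b*(-2*m^2 + 11*m + 90) + m^3 - m^2 - 126*m + 360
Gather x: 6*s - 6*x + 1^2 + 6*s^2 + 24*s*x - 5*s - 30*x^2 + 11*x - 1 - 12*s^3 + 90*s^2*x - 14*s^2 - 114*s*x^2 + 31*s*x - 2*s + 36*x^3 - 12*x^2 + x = -12*s^3 - 8*s^2 - s + 36*x^3 + x^2*(-114*s - 42) + x*(90*s^2 + 55*s + 6)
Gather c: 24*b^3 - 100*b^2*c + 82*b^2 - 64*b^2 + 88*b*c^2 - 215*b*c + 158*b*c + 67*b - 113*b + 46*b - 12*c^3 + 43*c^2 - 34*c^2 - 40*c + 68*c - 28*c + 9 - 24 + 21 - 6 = 24*b^3 + 18*b^2 - 12*c^3 + c^2*(88*b + 9) + c*(-100*b^2 - 57*b)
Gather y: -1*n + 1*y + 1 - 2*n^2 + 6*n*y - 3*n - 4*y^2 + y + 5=-2*n^2 - 4*n - 4*y^2 + y*(6*n + 2) + 6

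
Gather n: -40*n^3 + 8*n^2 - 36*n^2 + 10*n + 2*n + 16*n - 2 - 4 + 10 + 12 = -40*n^3 - 28*n^2 + 28*n + 16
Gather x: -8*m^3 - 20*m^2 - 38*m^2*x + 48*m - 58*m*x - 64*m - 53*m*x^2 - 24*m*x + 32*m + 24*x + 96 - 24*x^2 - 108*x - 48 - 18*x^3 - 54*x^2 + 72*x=-8*m^3 - 20*m^2 + 16*m - 18*x^3 + x^2*(-53*m - 78) + x*(-38*m^2 - 82*m - 12) + 48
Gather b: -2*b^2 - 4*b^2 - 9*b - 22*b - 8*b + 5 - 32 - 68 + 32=-6*b^2 - 39*b - 63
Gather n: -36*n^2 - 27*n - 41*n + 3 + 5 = -36*n^2 - 68*n + 8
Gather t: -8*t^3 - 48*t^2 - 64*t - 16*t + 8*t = -8*t^3 - 48*t^2 - 72*t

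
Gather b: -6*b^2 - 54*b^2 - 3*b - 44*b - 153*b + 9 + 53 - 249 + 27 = -60*b^2 - 200*b - 160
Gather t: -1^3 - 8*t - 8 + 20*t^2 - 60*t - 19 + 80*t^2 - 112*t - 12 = 100*t^2 - 180*t - 40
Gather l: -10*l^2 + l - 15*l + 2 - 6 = -10*l^2 - 14*l - 4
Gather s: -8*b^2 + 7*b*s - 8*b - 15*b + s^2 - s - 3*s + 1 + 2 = -8*b^2 - 23*b + s^2 + s*(7*b - 4) + 3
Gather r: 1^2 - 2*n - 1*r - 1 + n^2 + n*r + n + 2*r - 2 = n^2 - n + r*(n + 1) - 2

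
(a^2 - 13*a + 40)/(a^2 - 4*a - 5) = (a - 8)/(a + 1)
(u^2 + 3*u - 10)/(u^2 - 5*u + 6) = (u + 5)/(u - 3)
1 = 1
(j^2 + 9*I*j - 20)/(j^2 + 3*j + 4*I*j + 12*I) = (j + 5*I)/(j + 3)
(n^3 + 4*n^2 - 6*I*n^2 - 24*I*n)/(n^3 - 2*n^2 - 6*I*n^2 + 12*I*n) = (n + 4)/(n - 2)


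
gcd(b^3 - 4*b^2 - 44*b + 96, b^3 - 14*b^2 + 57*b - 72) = b - 8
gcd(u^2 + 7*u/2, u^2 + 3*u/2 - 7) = u + 7/2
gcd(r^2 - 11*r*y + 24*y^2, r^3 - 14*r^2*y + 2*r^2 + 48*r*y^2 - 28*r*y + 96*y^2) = -r + 8*y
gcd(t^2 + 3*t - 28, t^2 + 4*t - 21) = t + 7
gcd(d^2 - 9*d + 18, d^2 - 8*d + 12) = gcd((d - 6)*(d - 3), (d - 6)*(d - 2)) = d - 6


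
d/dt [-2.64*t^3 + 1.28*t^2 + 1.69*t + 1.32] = -7.92*t^2 + 2.56*t + 1.69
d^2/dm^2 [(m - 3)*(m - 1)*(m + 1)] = 6*m - 6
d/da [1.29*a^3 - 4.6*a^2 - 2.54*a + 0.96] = 3.87*a^2 - 9.2*a - 2.54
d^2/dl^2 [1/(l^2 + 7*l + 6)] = 2*(-l^2 - 7*l + (2*l + 7)^2 - 6)/(l^2 + 7*l + 6)^3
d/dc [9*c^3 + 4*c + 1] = 27*c^2 + 4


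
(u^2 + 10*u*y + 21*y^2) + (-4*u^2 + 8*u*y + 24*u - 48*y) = -3*u^2 + 18*u*y + 24*u + 21*y^2 - 48*y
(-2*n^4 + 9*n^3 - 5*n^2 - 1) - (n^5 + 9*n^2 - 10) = -n^5 - 2*n^4 + 9*n^3 - 14*n^2 + 9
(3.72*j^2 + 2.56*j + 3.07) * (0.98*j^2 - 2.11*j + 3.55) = 3.6456*j^4 - 5.3404*j^3 + 10.813*j^2 + 2.6103*j + 10.8985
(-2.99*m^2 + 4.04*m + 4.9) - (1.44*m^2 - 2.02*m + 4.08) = -4.43*m^2 + 6.06*m + 0.82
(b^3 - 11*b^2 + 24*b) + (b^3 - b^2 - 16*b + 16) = 2*b^3 - 12*b^2 + 8*b + 16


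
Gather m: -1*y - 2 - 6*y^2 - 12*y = -6*y^2 - 13*y - 2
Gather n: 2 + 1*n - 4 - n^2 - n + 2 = -n^2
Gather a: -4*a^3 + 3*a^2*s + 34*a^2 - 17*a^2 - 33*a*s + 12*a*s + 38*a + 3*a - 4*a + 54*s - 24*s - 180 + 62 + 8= -4*a^3 + a^2*(3*s + 17) + a*(37 - 21*s) + 30*s - 110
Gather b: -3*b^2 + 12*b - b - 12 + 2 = -3*b^2 + 11*b - 10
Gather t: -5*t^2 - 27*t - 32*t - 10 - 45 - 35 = -5*t^2 - 59*t - 90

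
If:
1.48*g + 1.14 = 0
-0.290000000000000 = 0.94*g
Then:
No Solution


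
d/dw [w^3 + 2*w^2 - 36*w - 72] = 3*w^2 + 4*w - 36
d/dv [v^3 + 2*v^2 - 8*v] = 3*v^2 + 4*v - 8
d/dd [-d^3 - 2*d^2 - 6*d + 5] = -3*d^2 - 4*d - 6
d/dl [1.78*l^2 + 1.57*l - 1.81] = 3.56*l + 1.57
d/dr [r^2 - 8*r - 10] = 2*r - 8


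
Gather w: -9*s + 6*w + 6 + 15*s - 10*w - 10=6*s - 4*w - 4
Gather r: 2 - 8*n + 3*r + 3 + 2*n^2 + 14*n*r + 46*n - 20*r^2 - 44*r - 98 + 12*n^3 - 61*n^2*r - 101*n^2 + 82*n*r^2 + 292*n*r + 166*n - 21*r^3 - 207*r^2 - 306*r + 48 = 12*n^3 - 99*n^2 + 204*n - 21*r^3 + r^2*(82*n - 227) + r*(-61*n^2 + 306*n - 347) - 45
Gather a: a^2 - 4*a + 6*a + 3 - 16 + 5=a^2 + 2*a - 8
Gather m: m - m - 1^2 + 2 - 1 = 0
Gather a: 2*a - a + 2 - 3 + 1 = a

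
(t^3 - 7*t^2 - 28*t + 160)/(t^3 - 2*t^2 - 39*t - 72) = (t^2 + t - 20)/(t^2 + 6*t + 9)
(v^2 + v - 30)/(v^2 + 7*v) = (v^2 + v - 30)/(v*(v + 7))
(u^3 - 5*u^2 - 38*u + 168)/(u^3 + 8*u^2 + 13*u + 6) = (u^2 - 11*u + 28)/(u^2 + 2*u + 1)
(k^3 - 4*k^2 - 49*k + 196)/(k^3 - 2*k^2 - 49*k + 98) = (k - 4)/(k - 2)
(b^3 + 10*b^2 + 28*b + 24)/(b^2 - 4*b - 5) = (b^3 + 10*b^2 + 28*b + 24)/(b^2 - 4*b - 5)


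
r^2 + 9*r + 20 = (r + 4)*(r + 5)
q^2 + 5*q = q*(q + 5)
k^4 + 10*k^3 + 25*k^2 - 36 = (k - 1)*(k + 2)*(k + 3)*(k + 6)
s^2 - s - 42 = (s - 7)*(s + 6)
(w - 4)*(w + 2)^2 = w^3 - 12*w - 16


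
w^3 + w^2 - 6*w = w*(w - 2)*(w + 3)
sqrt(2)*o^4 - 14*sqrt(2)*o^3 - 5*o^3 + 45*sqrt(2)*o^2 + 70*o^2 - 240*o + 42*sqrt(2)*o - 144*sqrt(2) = (o - 8)*(o - 6)*(o - 3*sqrt(2))*(sqrt(2)*o + 1)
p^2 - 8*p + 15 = (p - 5)*(p - 3)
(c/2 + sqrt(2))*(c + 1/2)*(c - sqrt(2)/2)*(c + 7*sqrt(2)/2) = c^4/2 + c^3/4 + 5*sqrt(2)*c^3/2 + 5*sqrt(2)*c^2/4 + 17*c^2/4 - 7*sqrt(2)*c/2 + 17*c/8 - 7*sqrt(2)/4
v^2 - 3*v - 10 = (v - 5)*(v + 2)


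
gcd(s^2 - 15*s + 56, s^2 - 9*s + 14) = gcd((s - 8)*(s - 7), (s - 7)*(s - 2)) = s - 7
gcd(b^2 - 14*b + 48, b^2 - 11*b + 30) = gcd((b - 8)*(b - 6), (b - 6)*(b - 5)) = b - 6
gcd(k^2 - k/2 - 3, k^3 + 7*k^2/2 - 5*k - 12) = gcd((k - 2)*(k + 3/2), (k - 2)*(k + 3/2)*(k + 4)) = k^2 - k/2 - 3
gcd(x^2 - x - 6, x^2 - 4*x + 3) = x - 3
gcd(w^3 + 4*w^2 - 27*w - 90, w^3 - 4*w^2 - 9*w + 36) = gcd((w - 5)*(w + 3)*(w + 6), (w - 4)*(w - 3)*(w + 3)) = w + 3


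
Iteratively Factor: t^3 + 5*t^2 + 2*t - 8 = (t + 4)*(t^2 + t - 2) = (t + 2)*(t + 4)*(t - 1)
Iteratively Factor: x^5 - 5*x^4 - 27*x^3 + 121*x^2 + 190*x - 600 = (x + 3)*(x^4 - 8*x^3 - 3*x^2 + 130*x - 200) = (x + 3)*(x + 4)*(x^3 - 12*x^2 + 45*x - 50) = (x - 5)*(x + 3)*(x + 4)*(x^2 - 7*x + 10) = (x - 5)^2*(x + 3)*(x + 4)*(x - 2)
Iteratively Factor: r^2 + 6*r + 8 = (r + 2)*(r + 4)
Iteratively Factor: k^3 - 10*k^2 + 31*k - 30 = (k - 3)*(k^2 - 7*k + 10) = (k - 5)*(k - 3)*(k - 2)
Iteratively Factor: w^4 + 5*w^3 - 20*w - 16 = (w + 2)*(w^3 + 3*w^2 - 6*w - 8) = (w + 2)*(w + 4)*(w^2 - w - 2) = (w + 1)*(w + 2)*(w + 4)*(w - 2)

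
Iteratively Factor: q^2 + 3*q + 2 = (q + 1)*(q + 2)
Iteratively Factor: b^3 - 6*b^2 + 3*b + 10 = (b + 1)*(b^2 - 7*b + 10) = (b - 5)*(b + 1)*(b - 2)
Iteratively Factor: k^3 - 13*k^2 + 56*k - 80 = (k - 5)*(k^2 - 8*k + 16) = (k - 5)*(k - 4)*(k - 4)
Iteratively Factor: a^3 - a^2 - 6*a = (a - 3)*(a^2 + 2*a) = (a - 3)*(a + 2)*(a)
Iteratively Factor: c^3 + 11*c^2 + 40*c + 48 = (c + 3)*(c^2 + 8*c + 16) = (c + 3)*(c + 4)*(c + 4)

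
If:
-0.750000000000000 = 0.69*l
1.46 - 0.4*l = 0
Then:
No Solution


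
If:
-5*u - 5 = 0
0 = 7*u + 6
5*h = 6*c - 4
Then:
No Solution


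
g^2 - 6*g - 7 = (g - 7)*(g + 1)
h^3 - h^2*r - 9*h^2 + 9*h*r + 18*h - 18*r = (h - 6)*(h - 3)*(h - r)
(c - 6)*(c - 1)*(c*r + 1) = c^3*r - 7*c^2*r + c^2 + 6*c*r - 7*c + 6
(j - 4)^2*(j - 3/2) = j^3 - 19*j^2/2 + 28*j - 24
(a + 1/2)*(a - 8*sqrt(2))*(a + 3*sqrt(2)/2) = a^3 - 13*sqrt(2)*a^2/2 + a^2/2 - 24*a - 13*sqrt(2)*a/4 - 12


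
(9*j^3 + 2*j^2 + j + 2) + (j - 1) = 9*j^3 + 2*j^2 + 2*j + 1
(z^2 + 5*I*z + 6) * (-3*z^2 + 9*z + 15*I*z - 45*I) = -3*z^4 + 9*z^3 - 93*z^2 + 279*z + 90*I*z - 270*I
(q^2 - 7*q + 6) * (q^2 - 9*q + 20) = q^4 - 16*q^3 + 89*q^2 - 194*q + 120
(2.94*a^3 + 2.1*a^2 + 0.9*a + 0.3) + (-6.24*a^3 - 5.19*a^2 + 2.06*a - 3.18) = -3.3*a^3 - 3.09*a^2 + 2.96*a - 2.88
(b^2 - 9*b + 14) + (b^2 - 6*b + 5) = 2*b^2 - 15*b + 19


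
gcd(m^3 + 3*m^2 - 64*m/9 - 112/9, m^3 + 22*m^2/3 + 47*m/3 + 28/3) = m + 4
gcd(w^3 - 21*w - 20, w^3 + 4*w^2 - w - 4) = w^2 + 5*w + 4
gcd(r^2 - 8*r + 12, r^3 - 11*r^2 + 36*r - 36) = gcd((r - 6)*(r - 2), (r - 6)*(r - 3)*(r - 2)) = r^2 - 8*r + 12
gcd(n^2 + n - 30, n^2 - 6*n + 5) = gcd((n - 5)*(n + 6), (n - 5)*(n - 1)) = n - 5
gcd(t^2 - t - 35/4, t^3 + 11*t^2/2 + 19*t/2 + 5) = t + 5/2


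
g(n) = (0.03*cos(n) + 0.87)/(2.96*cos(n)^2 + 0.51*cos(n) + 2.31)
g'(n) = (5.92*sin(n)*cos(n) + 0.51*sin(n))*(0.03*cos(n) + 0.87)/(2.96*cos(n)^2 + 0.51*cos(n) + 2.31)^2 - 0.03*sin(n)/(2.96*cos(n)^2 + 0.51*cos(n) + 2.31) = (0.0888*cos(n)^2 + 5.1504*cos(n) + 0.3744)*sin(n)/(8.7616*cos(n)^4 + 3.0192*cos(n)^3 + 13.9353*cos(n)^2 + 2.3562*cos(n) + 5.3361)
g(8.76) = 0.23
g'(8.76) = -0.16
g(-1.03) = 0.26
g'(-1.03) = -0.23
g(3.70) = 0.21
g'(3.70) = 0.13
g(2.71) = 0.20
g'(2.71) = -0.10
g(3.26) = 0.18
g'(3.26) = 0.02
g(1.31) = 0.33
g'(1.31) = 0.24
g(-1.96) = 0.34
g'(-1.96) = 0.22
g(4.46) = 0.36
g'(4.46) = 0.16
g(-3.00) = 0.18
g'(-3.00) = 0.03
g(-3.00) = 0.18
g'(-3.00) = 0.03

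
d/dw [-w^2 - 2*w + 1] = -2*w - 2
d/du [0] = 0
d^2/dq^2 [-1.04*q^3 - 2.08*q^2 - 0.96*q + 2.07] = -6.24*q - 4.16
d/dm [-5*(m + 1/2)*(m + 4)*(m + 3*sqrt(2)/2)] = -15*m^2 - 45*m - 15*sqrt(2)*m - 135*sqrt(2)/4 - 10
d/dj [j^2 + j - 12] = 2*j + 1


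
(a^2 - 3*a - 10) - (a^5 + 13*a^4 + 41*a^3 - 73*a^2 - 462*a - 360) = -a^5 - 13*a^4 - 41*a^3 + 74*a^2 + 459*a + 350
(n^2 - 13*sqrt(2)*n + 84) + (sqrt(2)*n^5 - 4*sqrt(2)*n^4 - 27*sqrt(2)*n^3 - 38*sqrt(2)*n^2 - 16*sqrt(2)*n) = sqrt(2)*n^5 - 4*sqrt(2)*n^4 - 27*sqrt(2)*n^3 - 38*sqrt(2)*n^2 + n^2 - 29*sqrt(2)*n + 84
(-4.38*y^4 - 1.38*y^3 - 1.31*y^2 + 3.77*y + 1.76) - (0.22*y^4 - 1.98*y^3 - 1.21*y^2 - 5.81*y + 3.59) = -4.6*y^4 + 0.6*y^3 - 0.1*y^2 + 9.58*y - 1.83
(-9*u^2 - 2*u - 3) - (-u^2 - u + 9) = -8*u^2 - u - 12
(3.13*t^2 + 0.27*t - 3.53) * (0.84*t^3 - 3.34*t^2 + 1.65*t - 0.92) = 2.6292*t^5 - 10.2274*t^4 + 1.2975*t^3 + 9.3561*t^2 - 6.0729*t + 3.2476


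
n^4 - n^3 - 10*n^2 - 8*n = n*(n - 4)*(n + 1)*(n + 2)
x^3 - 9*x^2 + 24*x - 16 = (x - 4)^2*(x - 1)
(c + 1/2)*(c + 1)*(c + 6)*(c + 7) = c^4 + 29*c^3/2 + 62*c^2 + 139*c/2 + 21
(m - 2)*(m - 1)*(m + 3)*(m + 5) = m^4 + 5*m^3 - 7*m^2 - 29*m + 30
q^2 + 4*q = q*(q + 4)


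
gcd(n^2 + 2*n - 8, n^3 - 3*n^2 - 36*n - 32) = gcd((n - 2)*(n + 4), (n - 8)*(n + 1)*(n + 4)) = n + 4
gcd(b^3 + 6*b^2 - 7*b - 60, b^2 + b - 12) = b^2 + b - 12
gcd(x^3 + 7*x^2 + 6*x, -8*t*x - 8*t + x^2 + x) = x + 1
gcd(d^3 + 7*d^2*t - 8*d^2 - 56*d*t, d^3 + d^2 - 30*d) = d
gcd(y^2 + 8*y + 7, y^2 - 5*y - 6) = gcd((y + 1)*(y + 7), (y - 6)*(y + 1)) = y + 1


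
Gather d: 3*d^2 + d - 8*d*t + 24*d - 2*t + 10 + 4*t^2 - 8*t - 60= 3*d^2 + d*(25 - 8*t) + 4*t^2 - 10*t - 50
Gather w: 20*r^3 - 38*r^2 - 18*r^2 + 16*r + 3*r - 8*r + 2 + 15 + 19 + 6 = 20*r^3 - 56*r^2 + 11*r + 42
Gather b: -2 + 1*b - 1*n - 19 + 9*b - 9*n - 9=10*b - 10*n - 30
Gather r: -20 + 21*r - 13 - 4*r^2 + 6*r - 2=-4*r^2 + 27*r - 35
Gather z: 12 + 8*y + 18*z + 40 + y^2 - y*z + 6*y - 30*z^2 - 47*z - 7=y^2 + 14*y - 30*z^2 + z*(-y - 29) + 45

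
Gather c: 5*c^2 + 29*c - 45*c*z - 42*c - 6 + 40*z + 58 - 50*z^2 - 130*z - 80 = 5*c^2 + c*(-45*z - 13) - 50*z^2 - 90*z - 28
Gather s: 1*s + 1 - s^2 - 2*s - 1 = -s^2 - s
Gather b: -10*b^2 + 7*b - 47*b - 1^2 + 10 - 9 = -10*b^2 - 40*b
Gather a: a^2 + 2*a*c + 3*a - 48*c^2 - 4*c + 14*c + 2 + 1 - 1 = a^2 + a*(2*c + 3) - 48*c^2 + 10*c + 2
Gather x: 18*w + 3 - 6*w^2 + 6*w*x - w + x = -6*w^2 + 17*w + x*(6*w + 1) + 3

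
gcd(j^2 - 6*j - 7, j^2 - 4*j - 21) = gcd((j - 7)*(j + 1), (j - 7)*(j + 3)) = j - 7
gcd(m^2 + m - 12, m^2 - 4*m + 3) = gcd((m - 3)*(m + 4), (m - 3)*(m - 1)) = m - 3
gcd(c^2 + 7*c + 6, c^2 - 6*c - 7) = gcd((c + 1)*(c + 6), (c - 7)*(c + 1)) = c + 1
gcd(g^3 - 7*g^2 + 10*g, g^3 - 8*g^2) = g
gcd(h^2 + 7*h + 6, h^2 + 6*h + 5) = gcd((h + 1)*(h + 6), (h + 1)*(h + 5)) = h + 1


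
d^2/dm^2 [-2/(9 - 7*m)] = 196/(7*m - 9)^3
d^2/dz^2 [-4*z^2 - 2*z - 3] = -8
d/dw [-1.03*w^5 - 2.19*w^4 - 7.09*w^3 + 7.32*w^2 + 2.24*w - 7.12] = -5.15*w^4 - 8.76*w^3 - 21.27*w^2 + 14.64*w + 2.24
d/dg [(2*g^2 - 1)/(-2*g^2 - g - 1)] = (-2*g^2 - 8*g - 1)/(4*g^4 + 4*g^3 + 5*g^2 + 2*g + 1)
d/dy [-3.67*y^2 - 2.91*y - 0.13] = -7.34*y - 2.91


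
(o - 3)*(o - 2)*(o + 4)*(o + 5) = o^4 + 4*o^3 - 19*o^2 - 46*o + 120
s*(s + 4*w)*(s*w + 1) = s^3*w + 4*s^2*w^2 + s^2 + 4*s*w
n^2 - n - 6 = (n - 3)*(n + 2)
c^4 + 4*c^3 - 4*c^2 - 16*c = c*(c - 2)*(c + 2)*(c + 4)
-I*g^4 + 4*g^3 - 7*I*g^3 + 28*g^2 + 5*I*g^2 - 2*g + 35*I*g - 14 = (g + 7)*(g + I)*(g + 2*I)*(-I*g + 1)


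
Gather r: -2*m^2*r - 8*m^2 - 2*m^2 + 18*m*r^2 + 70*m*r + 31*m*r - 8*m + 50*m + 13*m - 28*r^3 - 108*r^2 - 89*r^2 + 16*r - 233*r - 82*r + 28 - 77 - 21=-10*m^2 + 55*m - 28*r^3 + r^2*(18*m - 197) + r*(-2*m^2 + 101*m - 299) - 70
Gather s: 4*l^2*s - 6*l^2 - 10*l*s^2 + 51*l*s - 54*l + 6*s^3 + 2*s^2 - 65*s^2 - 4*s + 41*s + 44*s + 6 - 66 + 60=-6*l^2 - 54*l + 6*s^3 + s^2*(-10*l - 63) + s*(4*l^2 + 51*l + 81)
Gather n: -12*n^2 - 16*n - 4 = -12*n^2 - 16*n - 4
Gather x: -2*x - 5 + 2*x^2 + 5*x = 2*x^2 + 3*x - 5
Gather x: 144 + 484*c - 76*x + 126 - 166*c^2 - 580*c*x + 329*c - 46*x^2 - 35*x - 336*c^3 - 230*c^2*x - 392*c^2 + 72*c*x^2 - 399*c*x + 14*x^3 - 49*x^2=-336*c^3 - 558*c^2 + 813*c + 14*x^3 + x^2*(72*c - 95) + x*(-230*c^2 - 979*c - 111) + 270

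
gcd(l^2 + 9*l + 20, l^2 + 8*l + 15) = l + 5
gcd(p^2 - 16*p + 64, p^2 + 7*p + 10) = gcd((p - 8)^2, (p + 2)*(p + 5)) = 1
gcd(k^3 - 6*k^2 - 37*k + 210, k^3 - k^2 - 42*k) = k^2 - k - 42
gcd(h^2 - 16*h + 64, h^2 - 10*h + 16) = h - 8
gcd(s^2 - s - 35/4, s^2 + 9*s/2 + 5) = s + 5/2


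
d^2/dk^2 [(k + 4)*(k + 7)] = 2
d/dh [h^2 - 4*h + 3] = 2*h - 4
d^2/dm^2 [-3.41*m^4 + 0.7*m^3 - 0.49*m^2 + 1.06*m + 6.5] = -40.92*m^2 + 4.2*m - 0.98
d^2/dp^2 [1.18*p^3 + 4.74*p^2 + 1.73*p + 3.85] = 7.08*p + 9.48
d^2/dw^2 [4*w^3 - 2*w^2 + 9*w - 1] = 24*w - 4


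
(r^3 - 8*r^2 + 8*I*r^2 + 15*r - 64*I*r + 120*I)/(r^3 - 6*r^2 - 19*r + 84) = (r^2 + r*(-5 + 8*I) - 40*I)/(r^2 - 3*r - 28)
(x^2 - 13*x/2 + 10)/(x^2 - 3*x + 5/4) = 2*(x - 4)/(2*x - 1)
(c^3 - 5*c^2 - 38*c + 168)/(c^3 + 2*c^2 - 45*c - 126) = (c - 4)/(c + 3)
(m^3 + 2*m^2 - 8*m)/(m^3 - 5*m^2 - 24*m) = (-m^2 - 2*m + 8)/(-m^2 + 5*m + 24)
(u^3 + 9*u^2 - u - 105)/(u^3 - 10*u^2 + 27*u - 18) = (u^2 + 12*u + 35)/(u^2 - 7*u + 6)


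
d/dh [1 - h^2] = -2*h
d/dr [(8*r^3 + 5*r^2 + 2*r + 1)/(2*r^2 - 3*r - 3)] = (16*r^4 - 48*r^3 - 91*r^2 - 34*r - 3)/(4*r^4 - 12*r^3 - 3*r^2 + 18*r + 9)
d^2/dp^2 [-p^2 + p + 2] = -2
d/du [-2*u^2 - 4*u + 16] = -4*u - 4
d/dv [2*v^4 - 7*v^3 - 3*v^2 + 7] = v*(8*v^2 - 21*v - 6)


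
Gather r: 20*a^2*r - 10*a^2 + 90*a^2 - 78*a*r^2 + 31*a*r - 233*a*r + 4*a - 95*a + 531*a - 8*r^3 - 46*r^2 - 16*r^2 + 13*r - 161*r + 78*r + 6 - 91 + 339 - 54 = 80*a^2 + 440*a - 8*r^3 + r^2*(-78*a - 62) + r*(20*a^2 - 202*a - 70) + 200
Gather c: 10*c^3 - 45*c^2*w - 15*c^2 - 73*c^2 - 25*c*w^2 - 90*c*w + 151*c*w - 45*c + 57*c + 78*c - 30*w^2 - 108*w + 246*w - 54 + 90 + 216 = 10*c^3 + c^2*(-45*w - 88) + c*(-25*w^2 + 61*w + 90) - 30*w^2 + 138*w + 252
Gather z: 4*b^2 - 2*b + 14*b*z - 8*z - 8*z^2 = 4*b^2 - 2*b - 8*z^2 + z*(14*b - 8)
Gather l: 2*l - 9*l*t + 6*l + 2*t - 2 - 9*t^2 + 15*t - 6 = l*(8 - 9*t) - 9*t^2 + 17*t - 8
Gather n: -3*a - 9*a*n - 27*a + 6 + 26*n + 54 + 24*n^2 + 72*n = -30*a + 24*n^2 + n*(98 - 9*a) + 60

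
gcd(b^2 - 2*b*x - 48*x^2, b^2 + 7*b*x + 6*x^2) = b + 6*x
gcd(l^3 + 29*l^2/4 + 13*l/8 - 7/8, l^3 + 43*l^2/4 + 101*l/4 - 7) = l^2 + 27*l/4 - 7/4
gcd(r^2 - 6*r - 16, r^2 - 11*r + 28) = 1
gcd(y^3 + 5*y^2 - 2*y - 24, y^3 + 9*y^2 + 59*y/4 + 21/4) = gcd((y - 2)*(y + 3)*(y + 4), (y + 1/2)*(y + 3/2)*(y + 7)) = 1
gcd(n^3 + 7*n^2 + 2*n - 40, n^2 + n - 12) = n + 4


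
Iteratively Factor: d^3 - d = (d + 1)*(d^2 - d) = (d - 1)*(d + 1)*(d)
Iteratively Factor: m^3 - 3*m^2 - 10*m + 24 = (m + 3)*(m^2 - 6*m + 8) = (m - 2)*(m + 3)*(m - 4)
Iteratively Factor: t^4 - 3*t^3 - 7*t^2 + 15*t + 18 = (t - 3)*(t^3 - 7*t - 6) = (t - 3)^2*(t^2 + 3*t + 2) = (t - 3)^2*(t + 2)*(t + 1)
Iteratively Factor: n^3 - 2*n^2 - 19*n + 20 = (n - 5)*(n^2 + 3*n - 4) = (n - 5)*(n + 4)*(n - 1)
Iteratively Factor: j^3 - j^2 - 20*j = (j + 4)*(j^2 - 5*j) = j*(j + 4)*(j - 5)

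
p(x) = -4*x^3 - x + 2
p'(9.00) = -973.00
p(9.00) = -2923.00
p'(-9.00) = -973.00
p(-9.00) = 2927.00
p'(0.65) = -6.07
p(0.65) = 0.25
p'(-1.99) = -48.52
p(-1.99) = 35.51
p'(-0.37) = -2.64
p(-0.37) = 2.57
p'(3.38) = -138.09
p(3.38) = -155.84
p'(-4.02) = -194.92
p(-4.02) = 265.88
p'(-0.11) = -1.15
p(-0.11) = 2.12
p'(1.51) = -28.36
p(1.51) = -13.28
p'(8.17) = -801.99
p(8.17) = -2187.52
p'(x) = -12*x^2 - 1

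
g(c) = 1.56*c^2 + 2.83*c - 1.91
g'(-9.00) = -25.25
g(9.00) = 149.92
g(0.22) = -1.21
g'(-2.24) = -4.16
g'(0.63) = 4.80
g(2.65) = 16.54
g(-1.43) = -2.77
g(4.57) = 43.60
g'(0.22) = 3.52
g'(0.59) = 4.67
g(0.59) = 0.30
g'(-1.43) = -1.63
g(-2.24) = -0.42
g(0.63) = 0.49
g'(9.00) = 30.91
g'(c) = 3.12*c + 2.83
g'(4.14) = 15.75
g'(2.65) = 11.10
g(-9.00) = 98.98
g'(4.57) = 17.09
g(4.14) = 36.54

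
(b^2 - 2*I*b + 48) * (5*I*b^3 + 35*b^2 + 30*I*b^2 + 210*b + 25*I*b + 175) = 5*I*b^5 + 45*b^4 + 30*I*b^4 + 270*b^3 + 195*I*b^3 + 1905*b^2 + 1020*I*b^2 + 10080*b + 850*I*b + 8400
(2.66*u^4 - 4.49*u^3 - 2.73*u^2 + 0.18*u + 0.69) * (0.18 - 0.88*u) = -2.3408*u^5 + 4.43*u^4 + 1.5942*u^3 - 0.6498*u^2 - 0.5748*u + 0.1242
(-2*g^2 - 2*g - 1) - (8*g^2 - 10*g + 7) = -10*g^2 + 8*g - 8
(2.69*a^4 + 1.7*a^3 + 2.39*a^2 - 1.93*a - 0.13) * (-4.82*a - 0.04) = -12.9658*a^5 - 8.3016*a^4 - 11.5878*a^3 + 9.207*a^2 + 0.7038*a + 0.0052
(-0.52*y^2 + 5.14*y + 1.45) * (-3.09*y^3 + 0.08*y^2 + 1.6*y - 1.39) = 1.6068*y^5 - 15.9242*y^4 - 4.9013*y^3 + 9.0628*y^2 - 4.8246*y - 2.0155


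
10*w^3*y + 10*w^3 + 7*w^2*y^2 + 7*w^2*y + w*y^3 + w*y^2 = (2*w + y)*(5*w + y)*(w*y + w)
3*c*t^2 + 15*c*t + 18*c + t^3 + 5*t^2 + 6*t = (3*c + t)*(t + 2)*(t + 3)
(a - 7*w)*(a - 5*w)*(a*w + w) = a^3*w - 12*a^2*w^2 + a^2*w + 35*a*w^3 - 12*a*w^2 + 35*w^3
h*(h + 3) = h^2 + 3*h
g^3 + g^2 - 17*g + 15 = (g - 3)*(g - 1)*(g + 5)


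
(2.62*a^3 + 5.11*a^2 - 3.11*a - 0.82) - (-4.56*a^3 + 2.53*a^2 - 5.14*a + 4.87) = 7.18*a^3 + 2.58*a^2 + 2.03*a - 5.69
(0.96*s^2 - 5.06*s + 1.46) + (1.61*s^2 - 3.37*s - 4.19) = 2.57*s^2 - 8.43*s - 2.73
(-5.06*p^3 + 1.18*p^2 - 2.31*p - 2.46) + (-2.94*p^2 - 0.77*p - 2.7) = -5.06*p^3 - 1.76*p^2 - 3.08*p - 5.16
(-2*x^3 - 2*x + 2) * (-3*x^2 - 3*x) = 6*x^5 + 6*x^4 + 6*x^3 - 6*x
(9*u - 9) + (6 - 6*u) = 3*u - 3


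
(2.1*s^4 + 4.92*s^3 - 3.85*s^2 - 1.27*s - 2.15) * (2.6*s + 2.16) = 5.46*s^5 + 17.328*s^4 + 0.6172*s^3 - 11.618*s^2 - 8.3332*s - 4.644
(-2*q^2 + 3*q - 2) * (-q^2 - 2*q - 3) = 2*q^4 + q^3 + 2*q^2 - 5*q + 6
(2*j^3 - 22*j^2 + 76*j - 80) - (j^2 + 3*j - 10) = 2*j^3 - 23*j^2 + 73*j - 70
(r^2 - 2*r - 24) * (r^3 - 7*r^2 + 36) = r^5 - 9*r^4 - 10*r^3 + 204*r^2 - 72*r - 864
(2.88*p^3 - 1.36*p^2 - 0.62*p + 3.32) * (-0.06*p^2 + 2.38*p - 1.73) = -0.1728*p^5 + 6.936*p^4 - 8.182*p^3 + 0.678*p^2 + 8.9742*p - 5.7436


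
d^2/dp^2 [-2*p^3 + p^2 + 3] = 2 - 12*p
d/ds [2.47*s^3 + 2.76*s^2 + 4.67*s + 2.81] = 7.41*s^2 + 5.52*s + 4.67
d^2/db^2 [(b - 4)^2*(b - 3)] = 6*b - 22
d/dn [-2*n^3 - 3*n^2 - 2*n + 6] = -6*n^2 - 6*n - 2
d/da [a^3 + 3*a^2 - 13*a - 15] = 3*a^2 + 6*a - 13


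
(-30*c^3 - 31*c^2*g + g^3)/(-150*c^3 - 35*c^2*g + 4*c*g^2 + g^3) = (c + g)/(5*c + g)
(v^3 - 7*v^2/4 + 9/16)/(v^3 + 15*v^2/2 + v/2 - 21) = (v^2 - v/4 - 3/8)/(v^2 + 9*v + 14)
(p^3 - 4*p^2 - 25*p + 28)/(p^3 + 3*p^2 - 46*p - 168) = (p - 1)/(p + 6)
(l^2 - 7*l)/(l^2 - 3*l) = (l - 7)/(l - 3)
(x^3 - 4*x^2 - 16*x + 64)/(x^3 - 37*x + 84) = (x^2 - 16)/(x^2 + 4*x - 21)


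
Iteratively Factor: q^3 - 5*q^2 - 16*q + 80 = (q - 4)*(q^2 - q - 20) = (q - 4)*(q + 4)*(q - 5)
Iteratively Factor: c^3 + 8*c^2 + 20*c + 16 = (c + 4)*(c^2 + 4*c + 4) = (c + 2)*(c + 4)*(c + 2)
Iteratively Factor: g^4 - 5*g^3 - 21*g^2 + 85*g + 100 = (g + 4)*(g^3 - 9*g^2 + 15*g + 25) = (g - 5)*(g + 4)*(g^2 - 4*g - 5) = (g - 5)^2*(g + 4)*(g + 1)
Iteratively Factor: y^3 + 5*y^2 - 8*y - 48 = (y - 3)*(y^2 + 8*y + 16) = (y - 3)*(y + 4)*(y + 4)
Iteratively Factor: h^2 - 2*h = (h - 2)*(h)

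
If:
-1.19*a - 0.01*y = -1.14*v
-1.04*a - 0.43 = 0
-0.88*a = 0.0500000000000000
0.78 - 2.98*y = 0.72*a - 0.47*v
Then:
No Solution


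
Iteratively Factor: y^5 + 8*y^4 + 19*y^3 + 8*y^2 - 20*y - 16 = (y + 2)*(y^4 + 6*y^3 + 7*y^2 - 6*y - 8) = (y + 2)^2*(y^3 + 4*y^2 - y - 4) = (y + 1)*(y + 2)^2*(y^2 + 3*y - 4) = (y - 1)*(y + 1)*(y + 2)^2*(y + 4)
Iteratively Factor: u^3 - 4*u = (u)*(u^2 - 4) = u*(u + 2)*(u - 2)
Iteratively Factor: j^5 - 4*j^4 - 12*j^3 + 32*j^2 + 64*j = (j + 2)*(j^4 - 6*j^3 + 32*j) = (j + 2)^2*(j^3 - 8*j^2 + 16*j) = (j - 4)*(j + 2)^2*(j^2 - 4*j) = (j - 4)^2*(j + 2)^2*(j)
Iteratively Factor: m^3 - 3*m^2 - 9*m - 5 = (m + 1)*(m^2 - 4*m - 5) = (m + 1)^2*(m - 5)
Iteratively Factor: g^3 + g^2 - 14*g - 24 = (g + 3)*(g^2 - 2*g - 8) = (g - 4)*(g + 3)*(g + 2)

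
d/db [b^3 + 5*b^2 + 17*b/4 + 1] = 3*b^2 + 10*b + 17/4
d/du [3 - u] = -1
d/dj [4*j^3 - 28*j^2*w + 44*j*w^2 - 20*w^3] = 12*j^2 - 56*j*w + 44*w^2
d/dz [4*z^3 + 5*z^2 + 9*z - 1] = 12*z^2 + 10*z + 9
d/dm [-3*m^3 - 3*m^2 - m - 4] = -9*m^2 - 6*m - 1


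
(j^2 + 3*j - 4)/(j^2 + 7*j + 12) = (j - 1)/(j + 3)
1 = 1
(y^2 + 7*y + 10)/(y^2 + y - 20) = (y + 2)/(y - 4)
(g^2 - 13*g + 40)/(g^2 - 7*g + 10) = (g - 8)/(g - 2)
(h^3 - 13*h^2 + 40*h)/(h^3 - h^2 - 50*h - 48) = h*(h - 5)/(h^2 + 7*h + 6)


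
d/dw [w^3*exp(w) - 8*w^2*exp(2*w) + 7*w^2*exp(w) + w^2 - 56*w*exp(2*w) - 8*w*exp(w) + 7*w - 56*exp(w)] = w^3*exp(w) - 16*w^2*exp(2*w) + 10*w^2*exp(w) - 128*w*exp(2*w) + 6*w*exp(w) + 2*w - 56*exp(2*w) - 64*exp(w) + 7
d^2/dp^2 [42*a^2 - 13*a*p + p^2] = 2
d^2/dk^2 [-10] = 0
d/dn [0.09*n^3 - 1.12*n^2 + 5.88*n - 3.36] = 0.27*n^2 - 2.24*n + 5.88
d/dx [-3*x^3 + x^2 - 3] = x*(2 - 9*x)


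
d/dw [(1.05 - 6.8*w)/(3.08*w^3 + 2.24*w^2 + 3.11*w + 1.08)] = (41.888*w^3 + 5.53*w^2 - 4.704*w - 10.6095)/(9.4864*w^6 + 13.7984*w^5 + 24.1752*w^4 + 20.5856*w^3 + 14.5105*w^2 + 6.7176*w + 1.1664)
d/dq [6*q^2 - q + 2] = 12*q - 1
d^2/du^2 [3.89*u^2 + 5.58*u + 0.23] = 7.78000000000000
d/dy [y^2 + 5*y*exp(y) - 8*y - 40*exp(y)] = 5*y*exp(y) + 2*y - 35*exp(y) - 8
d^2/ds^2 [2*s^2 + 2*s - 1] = 4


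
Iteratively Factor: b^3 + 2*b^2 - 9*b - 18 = (b + 2)*(b^2 - 9) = (b - 3)*(b + 2)*(b + 3)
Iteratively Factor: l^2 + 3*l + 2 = (l + 1)*(l + 2)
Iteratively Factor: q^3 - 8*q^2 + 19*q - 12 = (q - 1)*(q^2 - 7*q + 12) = (q - 3)*(q - 1)*(q - 4)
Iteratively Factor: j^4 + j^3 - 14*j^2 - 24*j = (j)*(j^3 + j^2 - 14*j - 24) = j*(j + 3)*(j^2 - 2*j - 8) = j*(j + 2)*(j + 3)*(j - 4)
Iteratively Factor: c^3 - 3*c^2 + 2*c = (c - 1)*(c^2 - 2*c) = c*(c - 1)*(c - 2)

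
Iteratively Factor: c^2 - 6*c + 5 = (c - 5)*(c - 1)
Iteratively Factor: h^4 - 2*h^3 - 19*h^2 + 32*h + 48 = (h + 1)*(h^3 - 3*h^2 - 16*h + 48) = (h - 3)*(h + 1)*(h^2 - 16) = (h - 3)*(h + 1)*(h + 4)*(h - 4)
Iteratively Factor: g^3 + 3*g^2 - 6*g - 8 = (g + 4)*(g^2 - g - 2) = (g - 2)*(g + 4)*(g + 1)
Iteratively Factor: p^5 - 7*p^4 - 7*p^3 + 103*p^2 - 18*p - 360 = (p - 4)*(p^4 - 3*p^3 - 19*p^2 + 27*p + 90) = (p - 4)*(p + 2)*(p^3 - 5*p^2 - 9*p + 45) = (p - 4)*(p + 2)*(p + 3)*(p^2 - 8*p + 15) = (p - 4)*(p - 3)*(p + 2)*(p + 3)*(p - 5)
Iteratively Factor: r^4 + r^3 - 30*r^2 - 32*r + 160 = (r - 5)*(r^3 + 6*r^2 - 32) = (r - 5)*(r + 4)*(r^2 + 2*r - 8) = (r - 5)*(r - 2)*(r + 4)*(r + 4)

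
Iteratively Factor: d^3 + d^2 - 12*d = (d)*(d^2 + d - 12) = d*(d - 3)*(d + 4)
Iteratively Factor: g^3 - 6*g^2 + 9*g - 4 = (g - 1)*(g^2 - 5*g + 4) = (g - 4)*(g - 1)*(g - 1)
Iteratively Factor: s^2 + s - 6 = (s - 2)*(s + 3)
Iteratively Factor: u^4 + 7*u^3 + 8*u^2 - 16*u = (u + 4)*(u^3 + 3*u^2 - 4*u) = (u + 4)^2*(u^2 - u) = (u - 1)*(u + 4)^2*(u)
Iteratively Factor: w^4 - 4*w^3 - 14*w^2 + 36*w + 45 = (w - 5)*(w^3 + w^2 - 9*w - 9) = (w - 5)*(w + 3)*(w^2 - 2*w - 3) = (w - 5)*(w - 3)*(w + 3)*(w + 1)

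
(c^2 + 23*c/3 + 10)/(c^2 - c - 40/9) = 3*(c + 6)/(3*c - 8)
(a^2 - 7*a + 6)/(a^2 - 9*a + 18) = (a - 1)/(a - 3)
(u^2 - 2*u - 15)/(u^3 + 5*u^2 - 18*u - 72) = (u - 5)/(u^2 + 2*u - 24)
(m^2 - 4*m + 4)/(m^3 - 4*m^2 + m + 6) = (m - 2)/(m^2 - 2*m - 3)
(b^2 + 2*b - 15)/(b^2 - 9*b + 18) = (b + 5)/(b - 6)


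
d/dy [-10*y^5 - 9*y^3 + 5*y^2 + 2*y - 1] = -50*y^4 - 27*y^2 + 10*y + 2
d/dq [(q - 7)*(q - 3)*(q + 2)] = 3*q^2 - 16*q + 1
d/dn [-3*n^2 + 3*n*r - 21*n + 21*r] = -6*n + 3*r - 21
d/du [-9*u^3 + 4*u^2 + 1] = u*(8 - 27*u)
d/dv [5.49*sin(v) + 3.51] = 5.49*cos(v)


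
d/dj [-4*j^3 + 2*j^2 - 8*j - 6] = -12*j^2 + 4*j - 8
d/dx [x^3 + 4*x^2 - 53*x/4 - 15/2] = 3*x^2 + 8*x - 53/4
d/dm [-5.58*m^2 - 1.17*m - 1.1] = -11.16*m - 1.17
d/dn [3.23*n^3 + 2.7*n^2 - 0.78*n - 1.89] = 9.69*n^2 + 5.4*n - 0.78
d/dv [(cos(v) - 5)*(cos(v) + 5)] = -sin(2*v)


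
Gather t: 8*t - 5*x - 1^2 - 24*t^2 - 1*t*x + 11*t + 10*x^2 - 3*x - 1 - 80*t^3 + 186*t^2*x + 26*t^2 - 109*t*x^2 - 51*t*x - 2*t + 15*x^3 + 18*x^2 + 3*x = -80*t^3 + t^2*(186*x + 2) + t*(-109*x^2 - 52*x + 17) + 15*x^3 + 28*x^2 - 5*x - 2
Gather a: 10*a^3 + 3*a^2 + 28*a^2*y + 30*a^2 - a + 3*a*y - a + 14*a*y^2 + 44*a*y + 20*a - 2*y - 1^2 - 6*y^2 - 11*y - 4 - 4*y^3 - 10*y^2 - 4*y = 10*a^3 + a^2*(28*y + 33) + a*(14*y^2 + 47*y + 18) - 4*y^3 - 16*y^2 - 17*y - 5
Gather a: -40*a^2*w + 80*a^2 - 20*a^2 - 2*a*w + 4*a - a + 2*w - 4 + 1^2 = a^2*(60 - 40*w) + a*(3 - 2*w) + 2*w - 3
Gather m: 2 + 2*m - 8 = 2*m - 6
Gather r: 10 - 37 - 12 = -39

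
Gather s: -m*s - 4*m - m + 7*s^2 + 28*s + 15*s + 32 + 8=-5*m + 7*s^2 + s*(43 - m) + 40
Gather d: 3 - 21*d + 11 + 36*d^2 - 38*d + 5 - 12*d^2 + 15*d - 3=24*d^2 - 44*d + 16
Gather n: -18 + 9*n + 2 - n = 8*n - 16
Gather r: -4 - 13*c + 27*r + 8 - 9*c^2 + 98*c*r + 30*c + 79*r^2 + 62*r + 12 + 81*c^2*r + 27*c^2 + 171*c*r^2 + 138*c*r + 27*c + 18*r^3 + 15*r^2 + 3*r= 18*c^2 + 44*c + 18*r^3 + r^2*(171*c + 94) + r*(81*c^2 + 236*c + 92) + 16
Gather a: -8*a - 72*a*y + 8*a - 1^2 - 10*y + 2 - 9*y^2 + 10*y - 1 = -72*a*y - 9*y^2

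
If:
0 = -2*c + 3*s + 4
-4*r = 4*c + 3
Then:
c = 3*s/2 + 2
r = -3*s/2 - 11/4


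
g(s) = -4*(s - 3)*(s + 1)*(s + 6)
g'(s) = -4*(s - 3)*(s + 1) - 4*(s - 3)*(s + 6) - 4*(s + 1)*(s + 6) = -12*s^2 - 32*s + 60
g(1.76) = 106.23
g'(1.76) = -33.49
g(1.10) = 113.32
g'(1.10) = 10.28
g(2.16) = 86.64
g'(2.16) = -65.11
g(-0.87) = 10.32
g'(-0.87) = 78.76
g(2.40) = 68.54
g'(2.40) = -85.92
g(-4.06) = -167.64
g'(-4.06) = -7.88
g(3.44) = -73.77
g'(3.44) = -192.08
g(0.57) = 100.26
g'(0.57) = 37.86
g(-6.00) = 0.00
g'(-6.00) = -180.00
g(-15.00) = 9072.00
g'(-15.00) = -2160.00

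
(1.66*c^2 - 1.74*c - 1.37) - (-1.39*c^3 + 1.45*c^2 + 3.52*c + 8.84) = 1.39*c^3 + 0.21*c^2 - 5.26*c - 10.21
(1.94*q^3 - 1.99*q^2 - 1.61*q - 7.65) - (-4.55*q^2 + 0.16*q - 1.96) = 1.94*q^3 + 2.56*q^2 - 1.77*q - 5.69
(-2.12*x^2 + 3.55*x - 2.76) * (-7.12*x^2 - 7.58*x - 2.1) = 15.0944*x^4 - 9.2064*x^3 - 2.8058*x^2 + 13.4658*x + 5.796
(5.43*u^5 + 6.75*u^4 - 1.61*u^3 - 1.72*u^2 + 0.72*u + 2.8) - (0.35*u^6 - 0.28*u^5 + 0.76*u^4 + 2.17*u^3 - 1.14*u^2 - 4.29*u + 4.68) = -0.35*u^6 + 5.71*u^5 + 5.99*u^4 - 3.78*u^3 - 0.58*u^2 + 5.01*u - 1.88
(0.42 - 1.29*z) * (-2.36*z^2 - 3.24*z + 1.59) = 3.0444*z^3 + 3.1884*z^2 - 3.4119*z + 0.6678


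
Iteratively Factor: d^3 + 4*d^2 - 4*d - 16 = (d - 2)*(d^2 + 6*d + 8) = (d - 2)*(d + 4)*(d + 2)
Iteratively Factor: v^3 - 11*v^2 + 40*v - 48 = (v - 4)*(v^2 - 7*v + 12) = (v - 4)^2*(v - 3)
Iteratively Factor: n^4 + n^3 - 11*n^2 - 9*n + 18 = (n + 2)*(n^3 - n^2 - 9*n + 9) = (n - 1)*(n + 2)*(n^2 - 9) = (n - 3)*(n - 1)*(n + 2)*(n + 3)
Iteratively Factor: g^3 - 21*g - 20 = (g - 5)*(g^2 + 5*g + 4) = (g - 5)*(g + 1)*(g + 4)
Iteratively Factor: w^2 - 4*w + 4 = (w - 2)*(w - 2)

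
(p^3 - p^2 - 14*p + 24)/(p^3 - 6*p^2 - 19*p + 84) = (p - 2)/(p - 7)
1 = 1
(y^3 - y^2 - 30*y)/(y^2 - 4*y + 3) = y*(y^2 - y - 30)/(y^2 - 4*y + 3)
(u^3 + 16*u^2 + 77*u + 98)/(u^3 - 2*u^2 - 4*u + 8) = (u^2 + 14*u + 49)/(u^2 - 4*u + 4)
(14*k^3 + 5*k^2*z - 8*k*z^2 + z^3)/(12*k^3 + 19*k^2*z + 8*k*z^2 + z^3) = (14*k^2 - 9*k*z + z^2)/(12*k^2 + 7*k*z + z^2)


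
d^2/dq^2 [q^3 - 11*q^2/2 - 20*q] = 6*q - 11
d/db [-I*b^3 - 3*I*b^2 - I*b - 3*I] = I*(-3*b^2 - 6*b - 1)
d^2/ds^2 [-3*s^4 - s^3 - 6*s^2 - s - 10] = -36*s^2 - 6*s - 12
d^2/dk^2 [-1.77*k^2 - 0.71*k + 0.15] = -3.54000000000000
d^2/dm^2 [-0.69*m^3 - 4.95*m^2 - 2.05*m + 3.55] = -4.14*m - 9.9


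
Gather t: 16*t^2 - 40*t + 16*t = 16*t^2 - 24*t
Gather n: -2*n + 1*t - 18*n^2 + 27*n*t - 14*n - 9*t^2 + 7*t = -18*n^2 + n*(27*t - 16) - 9*t^2 + 8*t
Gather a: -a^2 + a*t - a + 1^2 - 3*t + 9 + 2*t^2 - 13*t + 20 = -a^2 + a*(t - 1) + 2*t^2 - 16*t + 30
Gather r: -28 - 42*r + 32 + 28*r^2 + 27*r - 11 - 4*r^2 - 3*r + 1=24*r^2 - 18*r - 6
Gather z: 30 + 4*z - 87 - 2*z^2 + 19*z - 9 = -2*z^2 + 23*z - 66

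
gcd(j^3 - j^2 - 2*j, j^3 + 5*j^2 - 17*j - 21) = j + 1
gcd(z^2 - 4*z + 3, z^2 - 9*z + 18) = z - 3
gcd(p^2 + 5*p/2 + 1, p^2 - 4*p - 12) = p + 2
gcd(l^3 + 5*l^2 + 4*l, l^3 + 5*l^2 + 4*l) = l^3 + 5*l^2 + 4*l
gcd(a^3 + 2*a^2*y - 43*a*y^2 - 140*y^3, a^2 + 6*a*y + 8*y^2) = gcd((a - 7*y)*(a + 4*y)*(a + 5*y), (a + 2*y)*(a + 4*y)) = a + 4*y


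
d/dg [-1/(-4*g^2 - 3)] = -8*g/(4*g^2 + 3)^2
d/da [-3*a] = -3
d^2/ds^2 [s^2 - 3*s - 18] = 2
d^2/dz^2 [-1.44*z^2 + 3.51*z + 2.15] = -2.88000000000000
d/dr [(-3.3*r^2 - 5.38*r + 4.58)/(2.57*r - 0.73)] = (-8.481*r^2 + 4.818*r - 7.8432)/(6.6049*r^2 - 3.7522*r + 0.5329)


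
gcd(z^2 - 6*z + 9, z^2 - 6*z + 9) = z^2 - 6*z + 9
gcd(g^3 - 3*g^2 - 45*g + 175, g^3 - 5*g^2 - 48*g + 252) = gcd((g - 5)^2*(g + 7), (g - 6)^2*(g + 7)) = g + 7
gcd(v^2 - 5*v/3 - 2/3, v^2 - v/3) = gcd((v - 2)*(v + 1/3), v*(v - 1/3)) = 1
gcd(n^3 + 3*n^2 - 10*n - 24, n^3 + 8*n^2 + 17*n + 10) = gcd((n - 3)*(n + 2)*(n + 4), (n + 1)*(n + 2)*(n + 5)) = n + 2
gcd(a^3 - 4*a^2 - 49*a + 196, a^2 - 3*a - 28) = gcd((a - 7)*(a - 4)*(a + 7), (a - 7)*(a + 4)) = a - 7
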